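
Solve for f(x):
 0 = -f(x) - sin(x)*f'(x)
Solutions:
 f(x) = C1*sqrt(cos(x) + 1)/sqrt(cos(x) - 1)


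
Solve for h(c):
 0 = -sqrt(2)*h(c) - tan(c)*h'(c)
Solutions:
 h(c) = C1/sin(c)^(sqrt(2))


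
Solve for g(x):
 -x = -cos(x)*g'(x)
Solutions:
 g(x) = C1 + Integral(x/cos(x), x)


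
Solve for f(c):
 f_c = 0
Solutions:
 f(c) = C1


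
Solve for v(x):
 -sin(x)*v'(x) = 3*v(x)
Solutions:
 v(x) = C1*(cos(x) + 1)^(3/2)/(cos(x) - 1)^(3/2)


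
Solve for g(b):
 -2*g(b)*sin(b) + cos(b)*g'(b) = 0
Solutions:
 g(b) = C1/cos(b)^2


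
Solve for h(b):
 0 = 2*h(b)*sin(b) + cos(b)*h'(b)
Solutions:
 h(b) = C1*cos(b)^2


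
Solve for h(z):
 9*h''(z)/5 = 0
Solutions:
 h(z) = C1 + C2*z


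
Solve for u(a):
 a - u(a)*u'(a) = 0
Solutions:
 u(a) = -sqrt(C1 + a^2)
 u(a) = sqrt(C1 + a^2)


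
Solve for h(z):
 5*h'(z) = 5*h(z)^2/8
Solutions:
 h(z) = -8/(C1 + z)


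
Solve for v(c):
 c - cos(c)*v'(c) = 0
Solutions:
 v(c) = C1 + Integral(c/cos(c), c)


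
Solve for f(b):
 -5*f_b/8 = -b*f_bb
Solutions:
 f(b) = C1 + C2*b^(13/8)


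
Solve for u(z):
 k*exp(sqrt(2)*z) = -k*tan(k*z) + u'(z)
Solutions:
 u(z) = C1 + k*Piecewise((sqrt(2)*exp(sqrt(2)*z)/2 + log(tan(k*z)^2 + 1)/(2*k), Ne(k, 0)), (sqrt(2)*exp(sqrt(2)*z)/2, True))


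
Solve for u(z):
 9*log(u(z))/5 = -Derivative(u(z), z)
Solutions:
 li(u(z)) = C1 - 9*z/5


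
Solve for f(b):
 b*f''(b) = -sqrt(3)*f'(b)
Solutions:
 f(b) = C1 + C2*b^(1 - sqrt(3))


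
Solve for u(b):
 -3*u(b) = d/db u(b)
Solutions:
 u(b) = C1*exp(-3*b)


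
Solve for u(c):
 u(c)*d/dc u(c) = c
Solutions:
 u(c) = -sqrt(C1 + c^2)
 u(c) = sqrt(C1 + c^2)


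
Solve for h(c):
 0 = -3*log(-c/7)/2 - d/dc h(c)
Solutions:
 h(c) = C1 - 3*c*log(-c)/2 + 3*c*(1 + log(7))/2


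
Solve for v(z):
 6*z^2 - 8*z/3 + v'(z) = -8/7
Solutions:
 v(z) = C1 - 2*z^3 + 4*z^2/3 - 8*z/7


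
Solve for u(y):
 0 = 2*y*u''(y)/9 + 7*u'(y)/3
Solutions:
 u(y) = C1 + C2/y^(19/2)


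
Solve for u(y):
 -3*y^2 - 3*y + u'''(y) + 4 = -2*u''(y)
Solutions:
 u(y) = C1 + C2*y + C3*exp(-2*y) + y^4/8 - y^2


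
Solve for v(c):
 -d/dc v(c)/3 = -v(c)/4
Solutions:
 v(c) = C1*exp(3*c/4)


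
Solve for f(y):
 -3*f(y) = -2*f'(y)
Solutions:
 f(y) = C1*exp(3*y/2)


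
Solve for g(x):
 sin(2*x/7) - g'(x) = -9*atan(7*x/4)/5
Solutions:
 g(x) = C1 + 9*x*atan(7*x/4)/5 - 18*log(49*x^2 + 16)/35 - 7*cos(2*x/7)/2


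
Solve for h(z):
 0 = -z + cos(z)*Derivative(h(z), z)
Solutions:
 h(z) = C1 + Integral(z/cos(z), z)


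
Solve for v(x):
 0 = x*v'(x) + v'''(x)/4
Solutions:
 v(x) = C1 + Integral(C2*airyai(-2^(2/3)*x) + C3*airybi(-2^(2/3)*x), x)


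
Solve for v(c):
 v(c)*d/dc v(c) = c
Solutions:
 v(c) = -sqrt(C1 + c^2)
 v(c) = sqrt(C1 + c^2)


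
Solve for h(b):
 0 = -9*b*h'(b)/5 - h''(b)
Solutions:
 h(b) = C1 + C2*erf(3*sqrt(10)*b/10)


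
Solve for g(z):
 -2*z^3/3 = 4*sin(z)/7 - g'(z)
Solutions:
 g(z) = C1 + z^4/6 - 4*cos(z)/7


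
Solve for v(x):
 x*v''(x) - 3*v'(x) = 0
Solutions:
 v(x) = C1 + C2*x^4


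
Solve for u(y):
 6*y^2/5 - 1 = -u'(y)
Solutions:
 u(y) = C1 - 2*y^3/5 + y


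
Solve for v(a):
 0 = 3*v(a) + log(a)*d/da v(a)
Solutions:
 v(a) = C1*exp(-3*li(a))


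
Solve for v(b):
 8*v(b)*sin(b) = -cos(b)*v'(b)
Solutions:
 v(b) = C1*cos(b)^8


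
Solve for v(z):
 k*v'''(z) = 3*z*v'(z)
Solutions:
 v(z) = C1 + Integral(C2*airyai(3^(1/3)*z*(1/k)^(1/3)) + C3*airybi(3^(1/3)*z*(1/k)^(1/3)), z)


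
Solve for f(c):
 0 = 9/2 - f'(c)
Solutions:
 f(c) = C1 + 9*c/2


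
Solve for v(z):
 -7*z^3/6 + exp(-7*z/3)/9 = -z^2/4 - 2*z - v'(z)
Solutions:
 v(z) = C1 + 7*z^4/24 - z^3/12 - z^2 + exp(-7*z/3)/21


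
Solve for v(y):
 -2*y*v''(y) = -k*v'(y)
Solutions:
 v(y) = C1 + y^(re(k)/2 + 1)*(C2*sin(log(y)*Abs(im(k))/2) + C3*cos(log(y)*im(k)/2))


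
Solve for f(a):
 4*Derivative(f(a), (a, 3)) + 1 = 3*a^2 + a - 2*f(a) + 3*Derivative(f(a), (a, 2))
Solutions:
 f(a) = C1*exp(a*((4*sqrt(14) + 15)^(-1/3) + 2 + (4*sqrt(14) + 15)^(1/3))/8)*sin(sqrt(3)*a*(-(4*sqrt(14) + 15)^(1/3) + (4*sqrt(14) + 15)^(-1/3))/8) + C2*exp(a*((4*sqrt(14) + 15)^(-1/3) + 2 + (4*sqrt(14) + 15)^(1/3))/8)*cos(sqrt(3)*a*(-(4*sqrt(14) + 15)^(1/3) + (4*sqrt(14) + 15)^(-1/3))/8) + C3*exp(a*(-(4*sqrt(14) + 15)^(1/3) - 1/(4*sqrt(14) + 15)^(1/3) + 1)/4) + 3*a^2/2 + a/2 + 4


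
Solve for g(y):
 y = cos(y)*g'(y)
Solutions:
 g(y) = C1 + Integral(y/cos(y), y)


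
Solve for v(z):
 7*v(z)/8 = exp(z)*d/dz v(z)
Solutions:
 v(z) = C1*exp(-7*exp(-z)/8)


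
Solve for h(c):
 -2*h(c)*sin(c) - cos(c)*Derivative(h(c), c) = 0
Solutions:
 h(c) = C1*cos(c)^2


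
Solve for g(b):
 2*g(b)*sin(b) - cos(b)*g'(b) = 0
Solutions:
 g(b) = C1/cos(b)^2


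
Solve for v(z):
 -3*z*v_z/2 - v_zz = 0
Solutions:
 v(z) = C1 + C2*erf(sqrt(3)*z/2)


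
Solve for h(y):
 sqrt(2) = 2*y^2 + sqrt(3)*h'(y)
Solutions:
 h(y) = C1 - 2*sqrt(3)*y^3/9 + sqrt(6)*y/3


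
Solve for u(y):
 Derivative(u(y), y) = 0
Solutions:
 u(y) = C1


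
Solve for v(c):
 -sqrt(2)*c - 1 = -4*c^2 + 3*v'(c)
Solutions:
 v(c) = C1 + 4*c^3/9 - sqrt(2)*c^2/6 - c/3


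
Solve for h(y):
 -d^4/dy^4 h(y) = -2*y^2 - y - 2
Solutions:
 h(y) = C1 + C2*y + C3*y^2 + C4*y^3 + y^6/180 + y^5/120 + y^4/12


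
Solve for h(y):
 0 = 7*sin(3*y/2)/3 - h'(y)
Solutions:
 h(y) = C1 - 14*cos(3*y/2)/9


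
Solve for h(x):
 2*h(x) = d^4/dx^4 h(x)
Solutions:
 h(x) = C1*exp(-2^(1/4)*x) + C2*exp(2^(1/4)*x) + C3*sin(2^(1/4)*x) + C4*cos(2^(1/4)*x)


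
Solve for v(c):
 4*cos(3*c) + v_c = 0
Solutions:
 v(c) = C1 - 4*sin(3*c)/3


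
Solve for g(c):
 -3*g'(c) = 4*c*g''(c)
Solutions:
 g(c) = C1 + C2*c^(1/4)


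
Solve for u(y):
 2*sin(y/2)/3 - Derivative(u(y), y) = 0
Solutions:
 u(y) = C1 - 4*cos(y/2)/3


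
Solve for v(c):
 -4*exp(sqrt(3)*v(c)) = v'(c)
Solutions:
 v(c) = sqrt(3)*(2*log(1/(C1 + 4*c)) - log(3))/6


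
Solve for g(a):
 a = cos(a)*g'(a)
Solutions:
 g(a) = C1 + Integral(a/cos(a), a)


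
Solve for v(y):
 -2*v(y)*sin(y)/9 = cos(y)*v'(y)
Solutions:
 v(y) = C1*cos(y)^(2/9)


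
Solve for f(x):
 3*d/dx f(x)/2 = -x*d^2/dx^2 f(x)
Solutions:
 f(x) = C1 + C2/sqrt(x)


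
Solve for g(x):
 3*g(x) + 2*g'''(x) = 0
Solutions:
 g(x) = C3*exp(-2^(2/3)*3^(1/3)*x/2) + (C1*sin(2^(2/3)*3^(5/6)*x/4) + C2*cos(2^(2/3)*3^(5/6)*x/4))*exp(2^(2/3)*3^(1/3)*x/4)


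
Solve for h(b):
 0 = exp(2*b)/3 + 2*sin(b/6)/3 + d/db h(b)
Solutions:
 h(b) = C1 - exp(2*b)/6 + 4*cos(b/6)


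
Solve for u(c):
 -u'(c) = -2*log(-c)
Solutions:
 u(c) = C1 + 2*c*log(-c) - 2*c


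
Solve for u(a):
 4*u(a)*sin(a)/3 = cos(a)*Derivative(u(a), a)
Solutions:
 u(a) = C1/cos(a)^(4/3)


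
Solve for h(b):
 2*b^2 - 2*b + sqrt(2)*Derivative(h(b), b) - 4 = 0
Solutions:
 h(b) = C1 - sqrt(2)*b^3/3 + sqrt(2)*b^2/2 + 2*sqrt(2)*b


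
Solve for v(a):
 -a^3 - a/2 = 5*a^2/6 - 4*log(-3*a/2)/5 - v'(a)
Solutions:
 v(a) = C1 + a^4/4 + 5*a^3/18 + a^2/4 - 4*a*log(-a)/5 + 4*a*(-log(3) + log(2) + 1)/5


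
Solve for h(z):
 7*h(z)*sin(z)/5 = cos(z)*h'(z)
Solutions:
 h(z) = C1/cos(z)^(7/5)


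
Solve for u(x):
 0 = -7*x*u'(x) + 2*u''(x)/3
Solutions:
 u(x) = C1 + C2*erfi(sqrt(21)*x/2)


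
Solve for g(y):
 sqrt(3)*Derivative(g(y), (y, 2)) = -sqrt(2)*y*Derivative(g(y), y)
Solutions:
 g(y) = C1 + C2*erf(6^(3/4)*y/6)


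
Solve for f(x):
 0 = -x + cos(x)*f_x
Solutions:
 f(x) = C1 + Integral(x/cos(x), x)


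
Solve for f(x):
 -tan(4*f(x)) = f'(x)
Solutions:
 f(x) = -asin(C1*exp(-4*x))/4 + pi/4
 f(x) = asin(C1*exp(-4*x))/4


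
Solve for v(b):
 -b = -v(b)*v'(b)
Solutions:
 v(b) = -sqrt(C1 + b^2)
 v(b) = sqrt(C1 + b^2)


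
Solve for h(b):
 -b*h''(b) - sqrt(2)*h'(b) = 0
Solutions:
 h(b) = C1 + C2*b^(1 - sqrt(2))


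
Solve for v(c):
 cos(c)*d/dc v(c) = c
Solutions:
 v(c) = C1 + Integral(c/cos(c), c)


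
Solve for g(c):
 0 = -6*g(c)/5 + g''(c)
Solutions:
 g(c) = C1*exp(-sqrt(30)*c/5) + C2*exp(sqrt(30)*c/5)


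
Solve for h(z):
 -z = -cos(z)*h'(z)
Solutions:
 h(z) = C1 + Integral(z/cos(z), z)


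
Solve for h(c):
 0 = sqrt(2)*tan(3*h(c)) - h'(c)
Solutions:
 h(c) = -asin(C1*exp(3*sqrt(2)*c))/3 + pi/3
 h(c) = asin(C1*exp(3*sqrt(2)*c))/3


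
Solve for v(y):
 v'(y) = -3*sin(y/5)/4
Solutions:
 v(y) = C1 + 15*cos(y/5)/4


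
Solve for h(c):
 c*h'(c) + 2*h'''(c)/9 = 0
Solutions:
 h(c) = C1 + Integral(C2*airyai(-6^(2/3)*c/2) + C3*airybi(-6^(2/3)*c/2), c)


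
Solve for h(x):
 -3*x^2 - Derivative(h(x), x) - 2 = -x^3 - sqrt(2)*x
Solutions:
 h(x) = C1 + x^4/4 - x^3 + sqrt(2)*x^2/2 - 2*x


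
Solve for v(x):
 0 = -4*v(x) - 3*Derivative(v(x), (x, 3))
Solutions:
 v(x) = C3*exp(-6^(2/3)*x/3) + (C1*sin(2^(2/3)*3^(1/6)*x/2) + C2*cos(2^(2/3)*3^(1/6)*x/2))*exp(6^(2/3)*x/6)


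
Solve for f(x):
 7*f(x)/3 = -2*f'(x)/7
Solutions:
 f(x) = C1*exp(-49*x/6)


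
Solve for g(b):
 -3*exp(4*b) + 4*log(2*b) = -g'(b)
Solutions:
 g(b) = C1 - 4*b*log(b) + 4*b*(1 - log(2)) + 3*exp(4*b)/4


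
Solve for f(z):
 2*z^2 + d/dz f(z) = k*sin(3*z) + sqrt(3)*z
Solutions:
 f(z) = C1 - k*cos(3*z)/3 - 2*z^3/3 + sqrt(3)*z^2/2


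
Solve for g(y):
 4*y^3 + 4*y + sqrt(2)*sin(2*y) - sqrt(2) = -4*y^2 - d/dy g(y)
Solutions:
 g(y) = C1 - y^4 - 4*y^3/3 - 2*y^2 + sqrt(2)*y + sqrt(2)*cos(2*y)/2


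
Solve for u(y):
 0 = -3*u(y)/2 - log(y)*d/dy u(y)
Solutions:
 u(y) = C1*exp(-3*li(y)/2)


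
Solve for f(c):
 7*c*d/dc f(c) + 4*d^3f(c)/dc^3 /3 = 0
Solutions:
 f(c) = C1 + Integral(C2*airyai(-42^(1/3)*c/2) + C3*airybi(-42^(1/3)*c/2), c)


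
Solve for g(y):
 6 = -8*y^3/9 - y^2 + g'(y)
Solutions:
 g(y) = C1 + 2*y^4/9 + y^3/3 + 6*y


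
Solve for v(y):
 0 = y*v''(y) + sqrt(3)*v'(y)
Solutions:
 v(y) = C1 + C2*y^(1 - sqrt(3))


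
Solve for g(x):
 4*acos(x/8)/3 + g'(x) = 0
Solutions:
 g(x) = C1 - 4*x*acos(x/8)/3 + 4*sqrt(64 - x^2)/3


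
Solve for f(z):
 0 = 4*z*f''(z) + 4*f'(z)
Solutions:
 f(z) = C1 + C2*log(z)


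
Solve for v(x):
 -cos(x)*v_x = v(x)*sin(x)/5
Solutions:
 v(x) = C1*cos(x)^(1/5)


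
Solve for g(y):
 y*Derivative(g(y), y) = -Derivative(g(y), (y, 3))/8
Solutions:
 g(y) = C1 + Integral(C2*airyai(-2*y) + C3*airybi(-2*y), y)


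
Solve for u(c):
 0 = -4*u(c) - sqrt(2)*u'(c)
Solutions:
 u(c) = C1*exp(-2*sqrt(2)*c)


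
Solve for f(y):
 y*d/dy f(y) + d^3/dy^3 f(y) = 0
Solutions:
 f(y) = C1 + Integral(C2*airyai(-y) + C3*airybi(-y), y)


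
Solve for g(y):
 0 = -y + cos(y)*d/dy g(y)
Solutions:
 g(y) = C1 + Integral(y/cos(y), y)


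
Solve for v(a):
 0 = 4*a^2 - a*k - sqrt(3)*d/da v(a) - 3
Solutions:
 v(a) = C1 + 4*sqrt(3)*a^3/9 - sqrt(3)*a^2*k/6 - sqrt(3)*a


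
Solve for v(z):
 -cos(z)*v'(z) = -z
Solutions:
 v(z) = C1 + Integral(z/cos(z), z)


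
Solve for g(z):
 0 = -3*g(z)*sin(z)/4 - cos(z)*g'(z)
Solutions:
 g(z) = C1*cos(z)^(3/4)


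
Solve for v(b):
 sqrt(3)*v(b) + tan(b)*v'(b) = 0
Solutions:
 v(b) = C1/sin(b)^(sqrt(3))


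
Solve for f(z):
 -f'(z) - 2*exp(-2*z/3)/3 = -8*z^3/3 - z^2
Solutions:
 f(z) = C1 + 2*z^4/3 + z^3/3 + exp(-2*z/3)


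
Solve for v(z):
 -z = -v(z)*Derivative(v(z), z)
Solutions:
 v(z) = -sqrt(C1 + z^2)
 v(z) = sqrt(C1 + z^2)


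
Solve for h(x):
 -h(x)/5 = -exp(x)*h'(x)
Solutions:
 h(x) = C1*exp(-exp(-x)/5)


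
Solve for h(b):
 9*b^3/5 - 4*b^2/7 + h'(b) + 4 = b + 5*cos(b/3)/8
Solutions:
 h(b) = C1 - 9*b^4/20 + 4*b^3/21 + b^2/2 - 4*b + 15*sin(b/3)/8


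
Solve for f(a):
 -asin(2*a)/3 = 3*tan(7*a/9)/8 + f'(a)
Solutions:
 f(a) = C1 - a*asin(2*a)/3 - sqrt(1 - 4*a^2)/6 + 27*log(cos(7*a/9))/56


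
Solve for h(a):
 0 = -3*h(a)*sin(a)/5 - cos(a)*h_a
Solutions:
 h(a) = C1*cos(a)^(3/5)


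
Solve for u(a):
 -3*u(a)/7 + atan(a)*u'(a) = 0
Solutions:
 u(a) = C1*exp(3*Integral(1/atan(a), a)/7)


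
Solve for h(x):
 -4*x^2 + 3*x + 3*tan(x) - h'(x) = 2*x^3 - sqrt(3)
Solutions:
 h(x) = C1 - x^4/2 - 4*x^3/3 + 3*x^2/2 + sqrt(3)*x - 3*log(cos(x))


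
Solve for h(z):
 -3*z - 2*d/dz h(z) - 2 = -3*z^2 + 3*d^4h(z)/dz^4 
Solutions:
 h(z) = C1 + C4*exp(-2^(1/3)*3^(2/3)*z/3) + z^3/2 - 3*z^2/4 - z + (C2*sin(2^(1/3)*3^(1/6)*z/2) + C3*cos(2^(1/3)*3^(1/6)*z/2))*exp(2^(1/3)*3^(2/3)*z/6)


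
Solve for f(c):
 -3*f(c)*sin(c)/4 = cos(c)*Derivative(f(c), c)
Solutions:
 f(c) = C1*cos(c)^(3/4)


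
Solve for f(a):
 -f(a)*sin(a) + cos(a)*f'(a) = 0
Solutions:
 f(a) = C1/cos(a)


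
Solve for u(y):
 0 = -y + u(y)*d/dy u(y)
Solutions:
 u(y) = -sqrt(C1 + y^2)
 u(y) = sqrt(C1 + y^2)


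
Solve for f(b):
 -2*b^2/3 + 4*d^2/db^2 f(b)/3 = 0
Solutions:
 f(b) = C1 + C2*b + b^4/24


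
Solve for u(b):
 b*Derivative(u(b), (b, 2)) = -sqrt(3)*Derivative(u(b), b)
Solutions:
 u(b) = C1 + C2*b^(1 - sqrt(3))


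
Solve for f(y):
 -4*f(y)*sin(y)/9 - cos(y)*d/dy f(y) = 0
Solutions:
 f(y) = C1*cos(y)^(4/9)


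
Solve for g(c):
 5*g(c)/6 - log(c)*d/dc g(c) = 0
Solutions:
 g(c) = C1*exp(5*li(c)/6)


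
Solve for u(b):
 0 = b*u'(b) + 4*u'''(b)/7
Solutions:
 u(b) = C1 + Integral(C2*airyai(-14^(1/3)*b/2) + C3*airybi(-14^(1/3)*b/2), b)


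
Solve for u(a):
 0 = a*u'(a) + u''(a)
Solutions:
 u(a) = C1 + C2*erf(sqrt(2)*a/2)


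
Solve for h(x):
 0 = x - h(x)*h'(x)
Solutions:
 h(x) = -sqrt(C1 + x^2)
 h(x) = sqrt(C1 + x^2)


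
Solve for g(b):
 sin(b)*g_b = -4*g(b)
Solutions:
 g(b) = C1*(cos(b)^2 + 2*cos(b) + 1)/(cos(b)^2 - 2*cos(b) + 1)


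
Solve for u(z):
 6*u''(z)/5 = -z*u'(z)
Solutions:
 u(z) = C1 + C2*erf(sqrt(15)*z/6)


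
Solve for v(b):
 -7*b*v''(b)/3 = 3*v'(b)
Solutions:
 v(b) = C1 + C2/b^(2/7)


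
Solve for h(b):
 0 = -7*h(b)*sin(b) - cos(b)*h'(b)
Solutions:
 h(b) = C1*cos(b)^7


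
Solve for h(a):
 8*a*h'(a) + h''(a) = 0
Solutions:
 h(a) = C1 + C2*erf(2*a)


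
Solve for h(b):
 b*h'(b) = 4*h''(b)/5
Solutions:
 h(b) = C1 + C2*erfi(sqrt(10)*b/4)


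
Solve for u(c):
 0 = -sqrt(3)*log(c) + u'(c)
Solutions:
 u(c) = C1 + sqrt(3)*c*log(c) - sqrt(3)*c


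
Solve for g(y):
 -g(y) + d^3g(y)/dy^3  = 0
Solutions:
 g(y) = C3*exp(y) + (C1*sin(sqrt(3)*y/2) + C2*cos(sqrt(3)*y/2))*exp(-y/2)


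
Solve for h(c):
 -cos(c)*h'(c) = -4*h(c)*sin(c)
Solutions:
 h(c) = C1/cos(c)^4


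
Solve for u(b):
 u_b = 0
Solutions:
 u(b) = C1


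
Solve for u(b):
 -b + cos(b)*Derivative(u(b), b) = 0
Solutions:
 u(b) = C1 + Integral(b/cos(b), b)


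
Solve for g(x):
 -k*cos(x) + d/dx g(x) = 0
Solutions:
 g(x) = C1 + k*sin(x)


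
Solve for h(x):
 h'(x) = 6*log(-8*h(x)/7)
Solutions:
 -Integral(1/(log(-_y) - log(7) + 3*log(2)), (_y, h(x)))/6 = C1 - x


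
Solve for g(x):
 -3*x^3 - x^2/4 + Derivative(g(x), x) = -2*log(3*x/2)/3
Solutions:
 g(x) = C1 + 3*x^4/4 + x^3/12 - 2*x*log(x)/3 - 2*x*log(3)/3 + 2*x*log(2)/3 + 2*x/3


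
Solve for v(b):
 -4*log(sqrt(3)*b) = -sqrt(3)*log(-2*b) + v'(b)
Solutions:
 v(b) = C1 - b*(4 - sqrt(3))*log(b) + b*(-2*log(3) - sqrt(3) + sqrt(3)*log(2) + 4 + sqrt(3)*I*pi)


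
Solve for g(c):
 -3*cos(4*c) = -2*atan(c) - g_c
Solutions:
 g(c) = C1 - 2*c*atan(c) + log(c^2 + 1) + 3*sin(4*c)/4


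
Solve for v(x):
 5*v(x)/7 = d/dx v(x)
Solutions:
 v(x) = C1*exp(5*x/7)


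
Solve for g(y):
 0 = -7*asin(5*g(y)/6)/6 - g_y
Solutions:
 Integral(1/asin(5*_y/6), (_y, g(y))) = C1 - 7*y/6


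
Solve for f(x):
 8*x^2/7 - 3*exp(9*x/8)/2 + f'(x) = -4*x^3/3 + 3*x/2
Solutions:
 f(x) = C1 - x^4/3 - 8*x^3/21 + 3*x^2/4 + 4*exp(9*x/8)/3


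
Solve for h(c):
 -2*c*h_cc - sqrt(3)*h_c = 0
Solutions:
 h(c) = C1 + C2*c^(1 - sqrt(3)/2)


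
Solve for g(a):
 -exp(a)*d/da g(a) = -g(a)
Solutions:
 g(a) = C1*exp(-exp(-a))


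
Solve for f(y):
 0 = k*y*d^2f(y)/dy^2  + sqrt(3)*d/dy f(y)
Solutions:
 f(y) = C1 + y^(((re(k) - sqrt(3))*re(k) + im(k)^2)/(re(k)^2 + im(k)^2))*(C2*sin(sqrt(3)*log(y)*Abs(im(k))/(re(k)^2 + im(k)^2)) + C3*cos(sqrt(3)*log(y)*im(k)/(re(k)^2 + im(k)^2)))


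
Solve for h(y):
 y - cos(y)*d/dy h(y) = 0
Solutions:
 h(y) = C1 + Integral(y/cos(y), y)


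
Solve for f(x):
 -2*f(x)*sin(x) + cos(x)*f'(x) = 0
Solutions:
 f(x) = C1/cos(x)^2


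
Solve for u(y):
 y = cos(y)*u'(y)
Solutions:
 u(y) = C1 + Integral(y/cos(y), y)


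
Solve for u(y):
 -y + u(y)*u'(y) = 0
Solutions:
 u(y) = -sqrt(C1 + y^2)
 u(y) = sqrt(C1 + y^2)


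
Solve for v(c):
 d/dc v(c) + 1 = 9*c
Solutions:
 v(c) = C1 + 9*c^2/2 - c


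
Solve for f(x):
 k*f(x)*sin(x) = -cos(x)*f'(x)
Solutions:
 f(x) = C1*exp(k*log(cos(x)))


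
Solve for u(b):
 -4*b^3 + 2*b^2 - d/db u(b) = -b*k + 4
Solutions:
 u(b) = C1 - b^4 + 2*b^3/3 + b^2*k/2 - 4*b


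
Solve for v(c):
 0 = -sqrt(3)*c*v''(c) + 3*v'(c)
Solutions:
 v(c) = C1 + C2*c^(1 + sqrt(3))


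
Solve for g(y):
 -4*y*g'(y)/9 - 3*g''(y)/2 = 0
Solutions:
 g(y) = C1 + C2*erf(2*sqrt(3)*y/9)


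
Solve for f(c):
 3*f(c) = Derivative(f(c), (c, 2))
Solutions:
 f(c) = C1*exp(-sqrt(3)*c) + C2*exp(sqrt(3)*c)


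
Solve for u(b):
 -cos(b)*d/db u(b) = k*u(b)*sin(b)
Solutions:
 u(b) = C1*exp(k*log(cos(b)))


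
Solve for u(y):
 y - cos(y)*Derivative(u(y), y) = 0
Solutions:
 u(y) = C1 + Integral(y/cos(y), y)


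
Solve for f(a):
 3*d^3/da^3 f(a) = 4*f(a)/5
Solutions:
 f(a) = C3*exp(30^(2/3)*a/15) + (C1*sin(10^(2/3)*3^(1/6)*a/10) + C2*cos(10^(2/3)*3^(1/6)*a/10))*exp(-30^(2/3)*a/30)


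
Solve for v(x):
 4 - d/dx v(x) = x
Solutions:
 v(x) = C1 - x^2/2 + 4*x


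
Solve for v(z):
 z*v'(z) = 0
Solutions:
 v(z) = C1


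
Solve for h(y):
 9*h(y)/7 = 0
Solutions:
 h(y) = 0


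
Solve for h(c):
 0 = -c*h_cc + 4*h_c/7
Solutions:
 h(c) = C1 + C2*c^(11/7)


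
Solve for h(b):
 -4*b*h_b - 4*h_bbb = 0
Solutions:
 h(b) = C1 + Integral(C2*airyai(-b) + C3*airybi(-b), b)


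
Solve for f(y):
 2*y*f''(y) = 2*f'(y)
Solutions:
 f(y) = C1 + C2*y^2


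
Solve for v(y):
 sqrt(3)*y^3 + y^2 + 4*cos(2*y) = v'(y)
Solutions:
 v(y) = C1 + sqrt(3)*y^4/4 + y^3/3 + 2*sin(2*y)


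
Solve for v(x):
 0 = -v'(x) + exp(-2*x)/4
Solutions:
 v(x) = C1 - exp(-2*x)/8


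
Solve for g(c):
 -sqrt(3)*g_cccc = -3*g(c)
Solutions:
 g(c) = C1*exp(-3^(1/8)*c) + C2*exp(3^(1/8)*c) + C3*sin(3^(1/8)*c) + C4*cos(3^(1/8)*c)


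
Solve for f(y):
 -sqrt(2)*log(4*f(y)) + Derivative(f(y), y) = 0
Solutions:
 -sqrt(2)*Integral(1/(log(_y) + 2*log(2)), (_y, f(y)))/2 = C1 - y


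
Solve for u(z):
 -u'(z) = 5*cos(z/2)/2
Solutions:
 u(z) = C1 - 5*sin(z/2)


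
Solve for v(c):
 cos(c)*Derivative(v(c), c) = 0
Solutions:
 v(c) = C1


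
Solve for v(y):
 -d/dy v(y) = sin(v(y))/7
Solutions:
 y/7 + log(cos(v(y)) - 1)/2 - log(cos(v(y)) + 1)/2 = C1


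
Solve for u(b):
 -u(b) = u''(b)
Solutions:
 u(b) = C1*sin(b) + C2*cos(b)


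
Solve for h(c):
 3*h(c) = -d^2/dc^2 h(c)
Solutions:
 h(c) = C1*sin(sqrt(3)*c) + C2*cos(sqrt(3)*c)


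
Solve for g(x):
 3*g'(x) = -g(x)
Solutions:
 g(x) = C1*exp(-x/3)


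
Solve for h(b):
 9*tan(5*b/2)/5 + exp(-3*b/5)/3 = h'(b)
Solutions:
 h(b) = C1 + 9*log(tan(5*b/2)^2 + 1)/25 - 5*exp(-3*b/5)/9


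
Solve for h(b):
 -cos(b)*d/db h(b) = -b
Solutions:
 h(b) = C1 + Integral(b/cos(b), b)


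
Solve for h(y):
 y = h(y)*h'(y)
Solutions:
 h(y) = -sqrt(C1 + y^2)
 h(y) = sqrt(C1 + y^2)


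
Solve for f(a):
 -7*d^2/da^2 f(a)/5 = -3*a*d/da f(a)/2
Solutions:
 f(a) = C1 + C2*erfi(sqrt(105)*a/14)


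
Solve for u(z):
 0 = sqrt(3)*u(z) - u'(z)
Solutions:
 u(z) = C1*exp(sqrt(3)*z)


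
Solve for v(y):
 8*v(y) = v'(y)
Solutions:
 v(y) = C1*exp(8*y)


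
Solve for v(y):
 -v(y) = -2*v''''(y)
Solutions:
 v(y) = C1*exp(-2^(3/4)*y/2) + C2*exp(2^(3/4)*y/2) + C3*sin(2^(3/4)*y/2) + C4*cos(2^(3/4)*y/2)


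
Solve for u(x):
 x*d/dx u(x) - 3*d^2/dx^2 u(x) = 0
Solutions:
 u(x) = C1 + C2*erfi(sqrt(6)*x/6)


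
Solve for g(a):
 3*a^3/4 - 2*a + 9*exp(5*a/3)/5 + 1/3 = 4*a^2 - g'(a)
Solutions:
 g(a) = C1 - 3*a^4/16 + 4*a^3/3 + a^2 - a/3 - 27*exp(5*a/3)/25


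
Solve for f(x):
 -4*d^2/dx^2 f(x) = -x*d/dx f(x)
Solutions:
 f(x) = C1 + C2*erfi(sqrt(2)*x/4)


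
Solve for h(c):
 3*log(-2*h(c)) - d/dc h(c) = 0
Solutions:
 -Integral(1/(log(-_y) + log(2)), (_y, h(c)))/3 = C1 - c


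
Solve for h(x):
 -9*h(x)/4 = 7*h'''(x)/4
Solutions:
 h(x) = C3*exp(-21^(2/3)*x/7) + (C1*sin(3*3^(1/6)*7^(2/3)*x/14) + C2*cos(3*3^(1/6)*7^(2/3)*x/14))*exp(21^(2/3)*x/14)


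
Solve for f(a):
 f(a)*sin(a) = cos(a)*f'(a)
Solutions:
 f(a) = C1/cos(a)


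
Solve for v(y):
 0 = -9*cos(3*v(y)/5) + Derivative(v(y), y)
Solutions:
 -9*y - 5*log(sin(3*v(y)/5) - 1)/6 + 5*log(sin(3*v(y)/5) + 1)/6 = C1


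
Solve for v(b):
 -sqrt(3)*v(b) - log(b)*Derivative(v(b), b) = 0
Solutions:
 v(b) = C1*exp(-sqrt(3)*li(b))


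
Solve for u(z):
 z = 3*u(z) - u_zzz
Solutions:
 u(z) = C3*exp(3^(1/3)*z) + z/3 + (C1*sin(3^(5/6)*z/2) + C2*cos(3^(5/6)*z/2))*exp(-3^(1/3)*z/2)


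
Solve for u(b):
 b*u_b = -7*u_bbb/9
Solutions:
 u(b) = C1 + Integral(C2*airyai(-21^(2/3)*b/7) + C3*airybi(-21^(2/3)*b/7), b)


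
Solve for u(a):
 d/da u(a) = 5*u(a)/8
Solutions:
 u(a) = C1*exp(5*a/8)


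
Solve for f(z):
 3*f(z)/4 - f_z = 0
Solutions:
 f(z) = C1*exp(3*z/4)


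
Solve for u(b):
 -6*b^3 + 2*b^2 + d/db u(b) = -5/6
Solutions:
 u(b) = C1 + 3*b^4/2 - 2*b^3/3 - 5*b/6


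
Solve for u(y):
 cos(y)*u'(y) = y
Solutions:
 u(y) = C1 + Integral(y/cos(y), y)


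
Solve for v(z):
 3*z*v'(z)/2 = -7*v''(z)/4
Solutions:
 v(z) = C1 + C2*erf(sqrt(21)*z/7)


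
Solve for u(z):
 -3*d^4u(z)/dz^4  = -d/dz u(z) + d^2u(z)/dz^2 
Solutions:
 u(z) = C1 + C2*exp(-2^(1/3)*z*(-2/(9 + sqrt(85))^(1/3) + 2^(1/3)*(9 + sqrt(85))^(1/3))/12)*sin(2^(1/3)*sqrt(3)*z*(2/(9 + sqrt(85))^(1/3) + 2^(1/3)*(9 + sqrt(85))^(1/3))/12) + C3*exp(-2^(1/3)*z*(-2/(9 + sqrt(85))^(1/3) + 2^(1/3)*(9 + sqrt(85))^(1/3))/12)*cos(2^(1/3)*sqrt(3)*z*(2/(9 + sqrt(85))^(1/3) + 2^(1/3)*(9 + sqrt(85))^(1/3))/12) + C4*exp(2^(1/3)*z*(-2/(9 + sqrt(85))^(1/3) + 2^(1/3)*(9 + sqrt(85))^(1/3))/6)


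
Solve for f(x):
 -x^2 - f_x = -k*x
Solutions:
 f(x) = C1 + k*x^2/2 - x^3/3


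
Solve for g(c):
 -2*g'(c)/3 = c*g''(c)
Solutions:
 g(c) = C1 + C2*c^(1/3)


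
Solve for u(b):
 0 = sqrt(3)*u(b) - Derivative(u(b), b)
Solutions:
 u(b) = C1*exp(sqrt(3)*b)


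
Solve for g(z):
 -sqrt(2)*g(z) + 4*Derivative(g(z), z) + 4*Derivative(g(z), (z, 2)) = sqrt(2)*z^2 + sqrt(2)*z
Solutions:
 g(z) = C1*exp(z*(-1 + sqrt(1 + sqrt(2)))/2) + C2*exp(-z*(1 + sqrt(1 + sqrt(2)))/2) - z^2 - 4*sqrt(2)*z - z - 16 - 6*sqrt(2)


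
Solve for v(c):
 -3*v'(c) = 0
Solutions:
 v(c) = C1


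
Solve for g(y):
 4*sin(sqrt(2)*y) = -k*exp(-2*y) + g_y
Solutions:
 g(y) = C1 - k*exp(-2*y)/2 - 2*sqrt(2)*cos(sqrt(2)*y)


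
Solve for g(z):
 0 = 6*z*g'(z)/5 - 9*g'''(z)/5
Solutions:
 g(z) = C1 + Integral(C2*airyai(2^(1/3)*3^(2/3)*z/3) + C3*airybi(2^(1/3)*3^(2/3)*z/3), z)


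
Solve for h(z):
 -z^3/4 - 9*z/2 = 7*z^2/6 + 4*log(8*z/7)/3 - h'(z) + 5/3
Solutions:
 h(z) = C1 + z^4/16 + 7*z^3/18 + 9*z^2/4 + 4*z*log(z)/3 - 4*z*log(7)/3 + z/3 + 4*z*log(2)


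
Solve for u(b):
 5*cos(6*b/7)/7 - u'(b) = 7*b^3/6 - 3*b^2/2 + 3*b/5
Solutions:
 u(b) = C1 - 7*b^4/24 + b^3/2 - 3*b^2/10 + 5*sin(6*b/7)/6


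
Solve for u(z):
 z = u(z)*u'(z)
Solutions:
 u(z) = -sqrt(C1 + z^2)
 u(z) = sqrt(C1 + z^2)


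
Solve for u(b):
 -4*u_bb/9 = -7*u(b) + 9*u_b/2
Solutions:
 u(b) = C1*exp(3*b*(-27 + sqrt(1177))/16) + C2*exp(-3*b*(27 + sqrt(1177))/16)


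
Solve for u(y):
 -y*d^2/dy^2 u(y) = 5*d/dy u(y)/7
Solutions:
 u(y) = C1 + C2*y^(2/7)


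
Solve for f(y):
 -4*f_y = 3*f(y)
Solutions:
 f(y) = C1*exp(-3*y/4)


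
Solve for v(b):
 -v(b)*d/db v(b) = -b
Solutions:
 v(b) = -sqrt(C1 + b^2)
 v(b) = sqrt(C1 + b^2)


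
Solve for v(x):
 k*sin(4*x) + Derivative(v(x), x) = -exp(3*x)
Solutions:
 v(x) = C1 + k*cos(4*x)/4 - exp(3*x)/3


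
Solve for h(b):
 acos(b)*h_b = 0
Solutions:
 h(b) = C1


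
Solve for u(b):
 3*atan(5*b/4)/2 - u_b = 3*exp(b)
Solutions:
 u(b) = C1 + 3*b*atan(5*b/4)/2 - 3*exp(b) - 3*log(25*b^2 + 16)/5


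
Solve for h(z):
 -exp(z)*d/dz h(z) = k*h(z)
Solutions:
 h(z) = C1*exp(k*exp(-z))


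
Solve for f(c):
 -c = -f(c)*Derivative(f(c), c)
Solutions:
 f(c) = -sqrt(C1 + c^2)
 f(c) = sqrt(C1 + c^2)


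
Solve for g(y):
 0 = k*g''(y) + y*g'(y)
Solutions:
 g(y) = C1 + C2*sqrt(k)*erf(sqrt(2)*y*sqrt(1/k)/2)


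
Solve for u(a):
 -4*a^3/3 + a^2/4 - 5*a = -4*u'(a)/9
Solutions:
 u(a) = C1 + 3*a^4/4 - 3*a^3/16 + 45*a^2/8


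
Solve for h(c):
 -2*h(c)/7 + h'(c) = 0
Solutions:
 h(c) = C1*exp(2*c/7)


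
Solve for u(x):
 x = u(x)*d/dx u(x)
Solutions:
 u(x) = -sqrt(C1 + x^2)
 u(x) = sqrt(C1 + x^2)


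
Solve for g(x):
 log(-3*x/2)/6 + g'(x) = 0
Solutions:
 g(x) = C1 - x*log(-x)/6 + x*(-log(3) + log(2) + 1)/6


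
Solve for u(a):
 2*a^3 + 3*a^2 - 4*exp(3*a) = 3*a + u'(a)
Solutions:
 u(a) = C1 + a^4/2 + a^3 - 3*a^2/2 - 4*exp(3*a)/3


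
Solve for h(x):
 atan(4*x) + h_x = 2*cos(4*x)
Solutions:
 h(x) = C1 - x*atan(4*x) + log(16*x^2 + 1)/8 + sin(4*x)/2


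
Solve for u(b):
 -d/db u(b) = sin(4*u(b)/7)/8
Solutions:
 b/8 + 7*log(cos(4*u(b)/7) - 1)/8 - 7*log(cos(4*u(b)/7) + 1)/8 = C1


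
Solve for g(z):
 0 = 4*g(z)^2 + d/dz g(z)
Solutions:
 g(z) = 1/(C1 + 4*z)


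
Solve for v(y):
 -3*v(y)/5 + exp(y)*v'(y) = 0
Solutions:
 v(y) = C1*exp(-3*exp(-y)/5)


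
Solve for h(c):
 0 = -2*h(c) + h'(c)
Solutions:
 h(c) = C1*exp(2*c)


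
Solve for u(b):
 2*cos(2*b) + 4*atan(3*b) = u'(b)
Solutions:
 u(b) = C1 + 4*b*atan(3*b) - 2*log(9*b^2 + 1)/3 + sin(2*b)


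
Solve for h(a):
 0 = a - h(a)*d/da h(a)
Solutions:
 h(a) = -sqrt(C1 + a^2)
 h(a) = sqrt(C1 + a^2)


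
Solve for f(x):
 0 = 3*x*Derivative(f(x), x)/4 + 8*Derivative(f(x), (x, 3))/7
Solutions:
 f(x) = C1 + Integral(C2*airyai(-42^(1/3)*x/4) + C3*airybi(-42^(1/3)*x/4), x)


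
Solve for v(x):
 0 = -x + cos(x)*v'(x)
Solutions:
 v(x) = C1 + Integral(x/cos(x), x)


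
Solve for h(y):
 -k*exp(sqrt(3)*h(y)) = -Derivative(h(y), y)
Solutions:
 h(y) = sqrt(3)*(2*log(-1/(C1 + k*y)) - log(3))/6


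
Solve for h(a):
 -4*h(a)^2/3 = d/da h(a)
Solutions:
 h(a) = 3/(C1 + 4*a)


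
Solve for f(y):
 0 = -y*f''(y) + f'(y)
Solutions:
 f(y) = C1 + C2*y^2


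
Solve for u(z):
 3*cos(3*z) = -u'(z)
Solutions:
 u(z) = C1 - sin(3*z)


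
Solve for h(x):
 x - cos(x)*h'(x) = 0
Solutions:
 h(x) = C1 + Integral(x/cos(x), x)


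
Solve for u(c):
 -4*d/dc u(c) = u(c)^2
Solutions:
 u(c) = 4/(C1 + c)


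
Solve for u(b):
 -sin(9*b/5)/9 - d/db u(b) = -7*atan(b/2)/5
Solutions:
 u(b) = C1 + 7*b*atan(b/2)/5 - 7*log(b^2 + 4)/5 + 5*cos(9*b/5)/81


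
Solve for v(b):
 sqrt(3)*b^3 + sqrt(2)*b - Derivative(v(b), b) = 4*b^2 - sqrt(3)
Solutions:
 v(b) = C1 + sqrt(3)*b^4/4 - 4*b^3/3 + sqrt(2)*b^2/2 + sqrt(3)*b


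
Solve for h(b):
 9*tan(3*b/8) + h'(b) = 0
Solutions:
 h(b) = C1 + 24*log(cos(3*b/8))


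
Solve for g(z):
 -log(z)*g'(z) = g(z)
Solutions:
 g(z) = C1*exp(-li(z))


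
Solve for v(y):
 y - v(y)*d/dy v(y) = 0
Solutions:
 v(y) = -sqrt(C1 + y^2)
 v(y) = sqrt(C1 + y^2)


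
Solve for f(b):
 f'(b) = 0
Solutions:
 f(b) = C1


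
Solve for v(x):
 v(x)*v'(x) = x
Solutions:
 v(x) = -sqrt(C1 + x^2)
 v(x) = sqrt(C1 + x^2)


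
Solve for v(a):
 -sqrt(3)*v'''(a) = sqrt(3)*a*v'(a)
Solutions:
 v(a) = C1 + Integral(C2*airyai(-a) + C3*airybi(-a), a)


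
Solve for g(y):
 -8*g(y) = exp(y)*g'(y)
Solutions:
 g(y) = C1*exp(8*exp(-y))


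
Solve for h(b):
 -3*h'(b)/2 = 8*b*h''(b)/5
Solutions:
 h(b) = C1 + C2*b^(1/16)


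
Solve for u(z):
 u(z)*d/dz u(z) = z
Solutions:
 u(z) = -sqrt(C1 + z^2)
 u(z) = sqrt(C1 + z^2)


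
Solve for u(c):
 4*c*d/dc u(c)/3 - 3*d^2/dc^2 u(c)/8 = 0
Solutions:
 u(c) = C1 + C2*erfi(4*c/3)


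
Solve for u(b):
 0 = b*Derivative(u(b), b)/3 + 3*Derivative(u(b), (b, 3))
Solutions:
 u(b) = C1 + Integral(C2*airyai(-3^(1/3)*b/3) + C3*airybi(-3^(1/3)*b/3), b)


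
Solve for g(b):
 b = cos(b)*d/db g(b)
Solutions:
 g(b) = C1 + Integral(b/cos(b), b)


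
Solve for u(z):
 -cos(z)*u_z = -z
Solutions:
 u(z) = C1 + Integral(z/cos(z), z)


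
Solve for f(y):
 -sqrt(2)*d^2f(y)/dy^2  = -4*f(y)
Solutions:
 f(y) = C1*exp(-2^(3/4)*y) + C2*exp(2^(3/4)*y)


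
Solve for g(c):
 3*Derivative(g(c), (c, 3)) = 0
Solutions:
 g(c) = C1 + C2*c + C3*c^2


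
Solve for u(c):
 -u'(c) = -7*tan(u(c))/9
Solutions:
 u(c) = pi - asin(C1*exp(7*c/9))
 u(c) = asin(C1*exp(7*c/9))


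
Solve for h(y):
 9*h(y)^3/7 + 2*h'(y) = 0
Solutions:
 h(y) = -sqrt(7)*sqrt(-1/(C1 - 9*y))
 h(y) = sqrt(7)*sqrt(-1/(C1 - 9*y))


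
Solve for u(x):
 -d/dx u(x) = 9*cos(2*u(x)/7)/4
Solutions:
 9*x/4 - 7*log(sin(2*u(x)/7) - 1)/4 + 7*log(sin(2*u(x)/7) + 1)/4 = C1


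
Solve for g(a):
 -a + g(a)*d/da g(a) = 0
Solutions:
 g(a) = -sqrt(C1 + a^2)
 g(a) = sqrt(C1 + a^2)


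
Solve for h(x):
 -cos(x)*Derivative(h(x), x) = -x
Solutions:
 h(x) = C1 + Integral(x/cos(x), x)


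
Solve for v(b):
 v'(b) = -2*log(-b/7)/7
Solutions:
 v(b) = C1 - 2*b*log(-b)/7 + 2*b*(1 + log(7))/7


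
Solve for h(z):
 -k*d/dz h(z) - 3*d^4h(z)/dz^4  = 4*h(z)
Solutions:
 h(z) = C1*exp(2^(2/3)*sqrt(3)*z*(-sqrt(2^(1/3)*(3*k^2 + sqrt(9*k^4 - 16384))^(1/3) + 32/(3*k^2 + sqrt(9*k^4 - 16384))^(1/3)) + sqrt(4*sqrt(3)*k/sqrt(2^(1/3)*(3*k^2 + sqrt(9*k^4 - 16384))^(1/3) + 32/(3*k^2 + sqrt(9*k^4 - 16384))^(1/3)) - 2^(1/3)*(3*k^2 + sqrt(9*k^4 - 16384))^(1/3) - 32/(3*k^2 + sqrt(9*k^4 - 16384))^(1/3)))/12) + C2*exp(2^(2/3)*sqrt(3)*z*(sqrt(2^(1/3)*(3*k^2 + sqrt(9*k^4 - 16384))^(1/3) + 32/(3*k^2 + sqrt(9*k^4 - 16384))^(1/3)) - sqrt(-4*sqrt(3)*k/sqrt(2^(1/3)*(3*k^2 + sqrt(9*k^4 - 16384))^(1/3) + 32/(3*k^2 + sqrt(9*k^4 - 16384))^(1/3)) - 2^(1/3)*(3*k^2 + sqrt(9*k^4 - 16384))^(1/3) - 32/(3*k^2 + sqrt(9*k^4 - 16384))^(1/3)))/12) + C3*exp(2^(2/3)*sqrt(3)*z*(sqrt(2^(1/3)*(3*k^2 + sqrt(9*k^4 - 16384))^(1/3) + 32/(3*k^2 + sqrt(9*k^4 - 16384))^(1/3)) + sqrt(-4*sqrt(3)*k/sqrt(2^(1/3)*(3*k^2 + sqrt(9*k^4 - 16384))^(1/3) + 32/(3*k^2 + sqrt(9*k^4 - 16384))^(1/3)) - 2^(1/3)*(3*k^2 + sqrt(9*k^4 - 16384))^(1/3) - 32/(3*k^2 + sqrt(9*k^4 - 16384))^(1/3)))/12) + C4*exp(-2^(2/3)*sqrt(3)*z*(sqrt(2^(1/3)*(3*k^2 + sqrt(9*k^4 - 16384))^(1/3) + 32/(3*k^2 + sqrt(9*k^4 - 16384))^(1/3)) + sqrt(4*sqrt(3)*k/sqrt(2^(1/3)*(3*k^2 + sqrt(9*k^4 - 16384))^(1/3) + 32/(3*k^2 + sqrt(9*k^4 - 16384))^(1/3)) - 2^(1/3)*(3*k^2 + sqrt(9*k^4 - 16384))^(1/3) - 32/(3*k^2 + sqrt(9*k^4 - 16384))^(1/3)))/12)


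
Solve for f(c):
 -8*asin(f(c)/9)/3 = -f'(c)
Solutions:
 Integral(1/asin(_y/9), (_y, f(c))) = C1 + 8*c/3


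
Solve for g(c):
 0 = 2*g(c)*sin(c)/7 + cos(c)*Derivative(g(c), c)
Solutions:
 g(c) = C1*cos(c)^(2/7)


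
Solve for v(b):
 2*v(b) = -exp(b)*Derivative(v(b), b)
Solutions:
 v(b) = C1*exp(2*exp(-b))


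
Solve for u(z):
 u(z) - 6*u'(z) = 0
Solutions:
 u(z) = C1*exp(z/6)


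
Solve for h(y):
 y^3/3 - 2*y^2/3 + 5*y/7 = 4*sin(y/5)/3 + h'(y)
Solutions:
 h(y) = C1 + y^4/12 - 2*y^3/9 + 5*y^2/14 + 20*cos(y/5)/3


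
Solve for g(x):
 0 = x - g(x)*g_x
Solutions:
 g(x) = -sqrt(C1 + x^2)
 g(x) = sqrt(C1 + x^2)


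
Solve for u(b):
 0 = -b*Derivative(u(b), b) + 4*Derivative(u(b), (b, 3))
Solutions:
 u(b) = C1 + Integral(C2*airyai(2^(1/3)*b/2) + C3*airybi(2^(1/3)*b/2), b)


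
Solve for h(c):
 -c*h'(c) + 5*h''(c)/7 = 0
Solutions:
 h(c) = C1 + C2*erfi(sqrt(70)*c/10)


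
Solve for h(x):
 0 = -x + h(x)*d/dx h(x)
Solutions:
 h(x) = -sqrt(C1 + x^2)
 h(x) = sqrt(C1 + x^2)


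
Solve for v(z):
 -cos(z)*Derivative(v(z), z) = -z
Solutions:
 v(z) = C1 + Integral(z/cos(z), z)


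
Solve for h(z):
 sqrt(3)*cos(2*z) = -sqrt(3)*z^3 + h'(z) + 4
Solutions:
 h(z) = C1 + sqrt(3)*z^4/4 - 4*z + sqrt(3)*sin(2*z)/2


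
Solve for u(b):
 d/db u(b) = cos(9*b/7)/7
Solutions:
 u(b) = C1 + sin(9*b/7)/9


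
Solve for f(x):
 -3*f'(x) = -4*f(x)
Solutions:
 f(x) = C1*exp(4*x/3)


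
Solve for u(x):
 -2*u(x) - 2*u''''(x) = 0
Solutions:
 u(x) = (C1*sin(sqrt(2)*x/2) + C2*cos(sqrt(2)*x/2))*exp(-sqrt(2)*x/2) + (C3*sin(sqrt(2)*x/2) + C4*cos(sqrt(2)*x/2))*exp(sqrt(2)*x/2)


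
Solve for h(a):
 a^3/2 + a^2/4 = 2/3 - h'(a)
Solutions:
 h(a) = C1 - a^4/8 - a^3/12 + 2*a/3


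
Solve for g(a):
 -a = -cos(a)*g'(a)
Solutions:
 g(a) = C1 + Integral(a/cos(a), a)


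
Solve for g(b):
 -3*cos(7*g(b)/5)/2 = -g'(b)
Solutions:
 -3*b/2 - 5*log(sin(7*g(b)/5) - 1)/14 + 5*log(sin(7*g(b)/5) + 1)/14 = C1


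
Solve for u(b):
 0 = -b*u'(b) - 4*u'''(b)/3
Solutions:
 u(b) = C1 + Integral(C2*airyai(-6^(1/3)*b/2) + C3*airybi(-6^(1/3)*b/2), b)


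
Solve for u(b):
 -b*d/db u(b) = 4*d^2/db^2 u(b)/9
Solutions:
 u(b) = C1 + C2*erf(3*sqrt(2)*b/4)


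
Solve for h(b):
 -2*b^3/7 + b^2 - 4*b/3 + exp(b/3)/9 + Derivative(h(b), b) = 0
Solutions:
 h(b) = C1 + b^4/14 - b^3/3 + 2*b^2/3 - exp(b/3)/3


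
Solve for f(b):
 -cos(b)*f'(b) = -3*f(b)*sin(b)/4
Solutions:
 f(b) = C1/cos(b)^(3/4)


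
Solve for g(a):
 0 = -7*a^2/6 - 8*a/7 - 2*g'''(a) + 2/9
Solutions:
 g(a) = C1 + C2*a + C3*a^2 - 7*a^5/720 - a^4/42 + a^3/54


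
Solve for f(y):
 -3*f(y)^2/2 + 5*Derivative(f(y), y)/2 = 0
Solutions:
 f(y) = -5/(C1 + 3*y)


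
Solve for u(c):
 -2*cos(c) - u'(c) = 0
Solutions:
 u(c) = C1 - 2*sin(c)


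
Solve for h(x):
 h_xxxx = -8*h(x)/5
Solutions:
 h(x) = (C1*sin(2^(1/4)*5^(3/4)*x/5) + C2*cos(2^(1/4)*5^(3/4)*x/5))*exp(-2^(1/4)*5^(3/4)*x/5) + (C3*sin(2^(1/4)*5^(3/4)*x/5) + C4*cos(2^(1/4)*5^(3/4)*x/5))*exp(2^(1/4)*5^(3/4)*x/5)


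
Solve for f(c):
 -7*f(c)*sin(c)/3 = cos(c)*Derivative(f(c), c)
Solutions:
 f(c) = C1*cos(c)^(7/3)


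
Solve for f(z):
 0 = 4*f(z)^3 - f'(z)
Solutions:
 f(z) = -sqrt(2)*sqrt(-1/(C1 + 4*z))/2
 f(z) = sqrt(2)*sqrt(-1/(C1 + 4*z))/2


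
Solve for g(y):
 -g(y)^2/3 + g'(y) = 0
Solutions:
 g(y) = -3/(C1 + y)


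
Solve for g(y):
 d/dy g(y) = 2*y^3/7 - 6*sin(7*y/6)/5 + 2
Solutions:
 g(y) = C1 + y^4/14 + 2*y + 36*cos(7*y/6)/35


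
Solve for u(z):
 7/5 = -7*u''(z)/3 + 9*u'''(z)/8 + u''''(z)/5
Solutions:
 u(z) = C1 + C2*z + C3*exp(z*(-135 + sqrt(45105))/48) + C4*exp(-z*(135 + sqrt(45105))/48) - 3*z^2/10


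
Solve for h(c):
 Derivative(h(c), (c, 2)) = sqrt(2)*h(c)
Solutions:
 h(c) = C1*exp(-2^(1/4)*c) + C2*exp(2^(1/4)*c)


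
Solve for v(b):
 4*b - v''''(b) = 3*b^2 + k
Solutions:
 v(b) = C1 + C2*b + C3*b^2 + C4*b^3 - b^6/120 + b^5/30 - b^4*k/24


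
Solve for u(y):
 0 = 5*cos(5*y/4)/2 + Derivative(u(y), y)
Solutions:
 u(y) = C1 - 2*sin(5*y/4)


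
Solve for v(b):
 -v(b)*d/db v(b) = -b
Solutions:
 v(b) = -sqrt(C1 + b^2)
 v(b) = sqrt(C1 + b^2)


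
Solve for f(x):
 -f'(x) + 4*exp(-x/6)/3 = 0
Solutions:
 f(x) = C1 - 8*exp(-x/6)


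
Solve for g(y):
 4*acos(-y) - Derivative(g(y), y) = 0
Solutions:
 g(y) = C1 + 4*y*acos(-y) + 4*sqrt(1 - y^2)


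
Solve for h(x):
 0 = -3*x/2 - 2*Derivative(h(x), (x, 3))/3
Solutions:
 h(x) = C1 + C2*x + C3*x^2 - 3*x^4/32


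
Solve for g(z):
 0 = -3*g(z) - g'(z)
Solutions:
 g(z) = C1*exp(-3*z)


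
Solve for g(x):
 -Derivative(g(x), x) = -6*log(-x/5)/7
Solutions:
 g(x) = C1 + 6*x*log(-x)/7 + 6*x*(-log(5) - 1)/7


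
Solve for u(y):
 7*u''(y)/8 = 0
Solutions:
 u(y) = C1 + C2*y


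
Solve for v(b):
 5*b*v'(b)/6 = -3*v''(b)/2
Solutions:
 v(b) = C1 + C2*erf(sqrt(10)*b/6)


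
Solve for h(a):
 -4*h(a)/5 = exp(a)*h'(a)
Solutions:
 h(a) = C1*exp(4*exp(-a)/5)


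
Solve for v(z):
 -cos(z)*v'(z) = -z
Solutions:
 v(z) = C1 + Integral(z/cos(z), z)


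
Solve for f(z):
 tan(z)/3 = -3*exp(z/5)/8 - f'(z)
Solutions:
 f(z) = C1 - 15*exp(z/5)/8 + log(cos(z))/3


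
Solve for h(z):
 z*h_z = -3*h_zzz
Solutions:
 h(z) = C1 + Integral(C2*airyai(-3^(2/3)*z/3) + C3*airybi(-3^(2/3)*z/3), z)


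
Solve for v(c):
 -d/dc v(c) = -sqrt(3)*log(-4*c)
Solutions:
 v(c) = C1 + sqrt(3)*c*log(-c) + sqrt(3)*c*(-1 + 2*log(2))


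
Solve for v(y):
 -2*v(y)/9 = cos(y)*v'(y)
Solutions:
 v(y) = C1*(sin(y) - 1)^(1/9)/(sin(y) + 1)^(1/9)


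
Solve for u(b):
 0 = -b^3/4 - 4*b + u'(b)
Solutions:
 u(b) = C1 + b^4/16 + 2*b^2


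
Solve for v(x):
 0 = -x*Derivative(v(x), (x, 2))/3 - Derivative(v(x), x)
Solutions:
 v(x) = C1 + C2/x^2


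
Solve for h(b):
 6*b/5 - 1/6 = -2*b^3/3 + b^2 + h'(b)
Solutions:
 h(b) = C1 + b^4/6 - b^3/3 + 3*b^2/5 - b/6


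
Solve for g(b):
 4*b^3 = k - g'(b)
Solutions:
 g(b) = C1 - b^4 + b*k


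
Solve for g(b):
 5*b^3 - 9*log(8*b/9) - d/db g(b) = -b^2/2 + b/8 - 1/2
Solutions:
 g(b) = C1 + 5*b^4/4 + b^3/6 - b^2/16 - 9*b*log(b) - 27*b*log(2) + 19*b/2 + 18*b*log(3)


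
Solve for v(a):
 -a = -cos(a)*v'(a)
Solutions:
 v(a) = C1 + Integral(a/cos(a), a)


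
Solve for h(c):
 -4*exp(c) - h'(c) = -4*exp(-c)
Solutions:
 h(c) = C1 - 8*cosh(c)


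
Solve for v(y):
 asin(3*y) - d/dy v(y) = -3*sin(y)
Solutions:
 v(y) = C1 + y*asin(3*y) + sqrt(1 - 9*y^2)/3 - 3*cos(y)


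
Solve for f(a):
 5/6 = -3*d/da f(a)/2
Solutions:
 f(a) = C1 - 5*a/9


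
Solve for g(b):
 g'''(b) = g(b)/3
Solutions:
 g(b) = C3*exp(3^(2/3)*b/3) + (C1*sin(3^(1/6)*b/2) + C2*cos(3^(1/6)*b/2))*exp(-3^(2/3)*b/6)


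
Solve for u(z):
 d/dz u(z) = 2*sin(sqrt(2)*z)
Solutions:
 u(z) = C1 - sqrt(2)*cos(sqrt(2)*z)


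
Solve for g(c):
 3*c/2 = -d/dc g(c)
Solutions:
 g(c) = C1 - 3*c^2/4


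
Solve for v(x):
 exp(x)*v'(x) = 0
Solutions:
 v(x) = C1


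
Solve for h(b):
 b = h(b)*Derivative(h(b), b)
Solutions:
 h(b) = -sqrt(C1 + b^2)
 h(b) = sqrt(C1 + b^2)


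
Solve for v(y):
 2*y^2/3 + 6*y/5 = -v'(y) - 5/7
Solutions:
 v(y) = C1 - 2*y^3/9 - 3*y^2/5 - 5*y/7


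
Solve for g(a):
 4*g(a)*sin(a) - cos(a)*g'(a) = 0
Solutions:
 g(a) = C1/cos(a)^4


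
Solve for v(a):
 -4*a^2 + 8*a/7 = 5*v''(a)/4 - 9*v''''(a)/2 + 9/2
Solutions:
 v(a) = C1 + C2*a + C3*exp(-sqrt(10)*a/6) + C4*exp(sqrt(10)*a/6) - 4*a^4/15 + 16*a^3/105 - 333*a^2/25


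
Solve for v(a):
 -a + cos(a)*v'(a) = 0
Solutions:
 v(a) = C1 + Integral(a/cos(a), a)


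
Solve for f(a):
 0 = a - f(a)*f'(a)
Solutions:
 f(a) = -sqrt(C1 + a^2)
 f(a) = sqrt(C1 + a^2)


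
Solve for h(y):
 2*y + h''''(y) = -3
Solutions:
 h(y) = C1 + C2*y + C3*y^2 + C4*y^3 - y^5/60 - y^4/8


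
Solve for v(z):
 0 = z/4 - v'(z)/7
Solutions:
 v(z) = C1 + 7*z^2/8


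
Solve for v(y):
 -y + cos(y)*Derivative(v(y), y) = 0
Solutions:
 v(y) = C1 + Integral(y/cos(y), y)


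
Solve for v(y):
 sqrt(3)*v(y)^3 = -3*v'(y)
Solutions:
 v(y) = -sqrt(6)*sqrt(-1/(C1 - sqrt(3)*y))/2
 v(y) = sqrt(6)*sqrt(-1/(C1 - sqrt(3)*y))/2


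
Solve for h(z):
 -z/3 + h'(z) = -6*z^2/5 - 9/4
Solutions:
 h(z) = C1 - 2*z^3/5 + z^2/6 - 9*z/4


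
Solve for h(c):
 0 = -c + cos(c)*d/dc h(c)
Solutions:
 h(c) = C1 + Integral(c/cos(c), c)


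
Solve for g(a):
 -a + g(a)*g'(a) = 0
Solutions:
 g(a) = -sqrt(C1 + a^2)
 g(a) = sqrt(C1 + a^2)
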